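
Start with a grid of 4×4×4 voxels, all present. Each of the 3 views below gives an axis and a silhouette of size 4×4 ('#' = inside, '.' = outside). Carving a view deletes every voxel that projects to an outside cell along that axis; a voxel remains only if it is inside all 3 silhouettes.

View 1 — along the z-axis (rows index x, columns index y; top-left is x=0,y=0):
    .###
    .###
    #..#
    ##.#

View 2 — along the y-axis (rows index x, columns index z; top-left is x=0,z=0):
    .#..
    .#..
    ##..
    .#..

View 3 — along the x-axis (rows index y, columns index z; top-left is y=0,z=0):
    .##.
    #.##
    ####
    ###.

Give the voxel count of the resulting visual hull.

start: 4×4×4 = 64 voxels
[1] z-view keeps 11 columns → grid now 44
[2] y-view keeps 5 columns → grid now 13
[3] x-view keeps 12 columns → grid now 9

remaining voxels: 9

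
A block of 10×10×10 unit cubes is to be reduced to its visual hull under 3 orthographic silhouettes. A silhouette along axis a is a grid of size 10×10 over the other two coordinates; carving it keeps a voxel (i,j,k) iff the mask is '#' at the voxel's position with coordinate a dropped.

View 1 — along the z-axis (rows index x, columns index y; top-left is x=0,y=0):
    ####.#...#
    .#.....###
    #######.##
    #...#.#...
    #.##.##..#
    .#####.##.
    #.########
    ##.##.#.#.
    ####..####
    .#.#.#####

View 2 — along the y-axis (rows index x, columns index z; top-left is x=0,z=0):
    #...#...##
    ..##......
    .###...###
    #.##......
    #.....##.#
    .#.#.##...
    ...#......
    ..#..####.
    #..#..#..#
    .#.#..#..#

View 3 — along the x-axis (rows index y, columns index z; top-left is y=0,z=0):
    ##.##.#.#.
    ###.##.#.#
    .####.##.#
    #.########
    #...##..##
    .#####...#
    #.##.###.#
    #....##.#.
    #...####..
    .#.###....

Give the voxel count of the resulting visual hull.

initial block: 10^3 = 1000
step 1: project along z, AND mask (65/100) → |grid| = 650
step 2: project along y, AND mask (37/100) → |grid| = 246
step 3: project along x, AND mask (60/100) → |grid| = 144

remaining voxels: 144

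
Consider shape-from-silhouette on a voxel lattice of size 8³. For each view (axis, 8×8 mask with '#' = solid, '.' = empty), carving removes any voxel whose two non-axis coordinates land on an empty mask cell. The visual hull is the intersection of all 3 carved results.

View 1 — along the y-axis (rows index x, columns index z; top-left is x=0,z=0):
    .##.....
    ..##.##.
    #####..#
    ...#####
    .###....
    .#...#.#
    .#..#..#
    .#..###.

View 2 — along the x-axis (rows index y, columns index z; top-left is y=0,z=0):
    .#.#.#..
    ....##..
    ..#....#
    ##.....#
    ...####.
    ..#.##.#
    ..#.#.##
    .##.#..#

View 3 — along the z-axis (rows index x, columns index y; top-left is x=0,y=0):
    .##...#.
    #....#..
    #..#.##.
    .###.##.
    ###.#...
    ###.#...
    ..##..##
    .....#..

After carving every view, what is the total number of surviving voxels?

remaining voxels: 46

start: 8×8×8 = 512 voxels
after view 1 [y-axis, 30 of 64 cells solid] → remaining = 240
after view 2 [x-axis, 26 of 64 cells solid] → remaining = 105
after view 3 [z-axis, 27 of 64 cells solid] → remaining = 46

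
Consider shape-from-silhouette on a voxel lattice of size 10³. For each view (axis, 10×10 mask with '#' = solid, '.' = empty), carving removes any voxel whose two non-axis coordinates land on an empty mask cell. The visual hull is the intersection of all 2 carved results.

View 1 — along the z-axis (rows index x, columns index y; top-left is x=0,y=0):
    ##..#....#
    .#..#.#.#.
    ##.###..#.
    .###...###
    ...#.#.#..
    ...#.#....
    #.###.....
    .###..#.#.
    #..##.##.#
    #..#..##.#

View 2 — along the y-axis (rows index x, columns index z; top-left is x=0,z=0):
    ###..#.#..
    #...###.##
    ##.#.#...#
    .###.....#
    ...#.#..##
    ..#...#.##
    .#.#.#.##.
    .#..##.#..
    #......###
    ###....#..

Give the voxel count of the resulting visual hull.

voxel count = 202

full grid |V| = 1000
step 1: project along z, AND mask (45/100) → |grid| = 450
step 2: project along y, AND mask (45/100) → |grid| = 202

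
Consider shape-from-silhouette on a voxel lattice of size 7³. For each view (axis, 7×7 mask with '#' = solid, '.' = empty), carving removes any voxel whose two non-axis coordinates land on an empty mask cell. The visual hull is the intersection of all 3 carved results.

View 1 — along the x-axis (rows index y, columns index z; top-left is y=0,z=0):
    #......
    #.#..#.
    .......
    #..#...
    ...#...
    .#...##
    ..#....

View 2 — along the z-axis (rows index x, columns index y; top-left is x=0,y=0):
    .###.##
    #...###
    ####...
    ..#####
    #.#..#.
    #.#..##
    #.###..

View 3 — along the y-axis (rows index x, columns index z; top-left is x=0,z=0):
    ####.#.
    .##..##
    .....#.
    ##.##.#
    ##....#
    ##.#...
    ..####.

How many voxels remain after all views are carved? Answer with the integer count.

remaining voxels: 25

initial block: 7^3 = 343
carve view 1 (along x, YZ-mask fill 11/49): 77 voxels remain
carve view 2 (along z, XY-mask fill 29/49): 41 voxels remain
carve view 3 (along y, XZ-mask fill 25/49): 25 voxels remain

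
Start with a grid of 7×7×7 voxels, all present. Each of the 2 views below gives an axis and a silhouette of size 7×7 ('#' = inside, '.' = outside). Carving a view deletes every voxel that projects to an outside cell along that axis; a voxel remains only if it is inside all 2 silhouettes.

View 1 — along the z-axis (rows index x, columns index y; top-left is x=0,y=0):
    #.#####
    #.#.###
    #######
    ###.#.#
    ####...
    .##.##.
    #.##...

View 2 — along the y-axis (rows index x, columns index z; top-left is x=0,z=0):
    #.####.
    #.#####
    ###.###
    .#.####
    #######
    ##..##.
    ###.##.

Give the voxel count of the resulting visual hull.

start: 7×7×7 = 343 voxels
  1. axis=2 (XY plane), |mask|=34  ⇒  voxels=238
  2. axis=1 (XZ plane), |mask|=38  ⇒  voxels=186

voxel count = 186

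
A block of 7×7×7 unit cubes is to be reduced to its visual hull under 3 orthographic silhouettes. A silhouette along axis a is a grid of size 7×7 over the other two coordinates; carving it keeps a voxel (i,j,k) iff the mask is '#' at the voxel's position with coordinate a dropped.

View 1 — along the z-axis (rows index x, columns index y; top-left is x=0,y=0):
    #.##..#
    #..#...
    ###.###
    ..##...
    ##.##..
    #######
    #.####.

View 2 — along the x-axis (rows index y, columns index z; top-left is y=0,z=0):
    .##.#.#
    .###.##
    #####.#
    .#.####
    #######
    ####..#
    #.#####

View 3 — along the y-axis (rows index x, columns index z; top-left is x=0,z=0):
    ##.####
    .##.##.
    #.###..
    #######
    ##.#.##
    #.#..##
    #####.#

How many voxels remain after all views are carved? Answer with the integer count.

start: 7×7×7 = 343 voxels
step 1: project along z, AND mask (30/49) → |grid| = 210
step 2: project along x, AND mask (38/49) → |grid| = 160
step 3: project along y, AND mask (36/49) → |grid| = 115

115 voxels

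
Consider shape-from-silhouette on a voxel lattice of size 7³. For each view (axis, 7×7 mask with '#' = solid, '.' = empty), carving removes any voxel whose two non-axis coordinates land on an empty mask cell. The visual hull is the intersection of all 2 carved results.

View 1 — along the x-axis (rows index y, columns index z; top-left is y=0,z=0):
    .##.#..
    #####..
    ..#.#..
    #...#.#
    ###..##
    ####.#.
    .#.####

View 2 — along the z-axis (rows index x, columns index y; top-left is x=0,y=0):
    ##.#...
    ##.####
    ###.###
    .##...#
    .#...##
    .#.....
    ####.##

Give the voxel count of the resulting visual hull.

initial block: 7^3 = 343
[1] x-view keeps 28 columns → grid now 196
[2] z-view keeps 28 columns → grid now 117

|visual hull| = 117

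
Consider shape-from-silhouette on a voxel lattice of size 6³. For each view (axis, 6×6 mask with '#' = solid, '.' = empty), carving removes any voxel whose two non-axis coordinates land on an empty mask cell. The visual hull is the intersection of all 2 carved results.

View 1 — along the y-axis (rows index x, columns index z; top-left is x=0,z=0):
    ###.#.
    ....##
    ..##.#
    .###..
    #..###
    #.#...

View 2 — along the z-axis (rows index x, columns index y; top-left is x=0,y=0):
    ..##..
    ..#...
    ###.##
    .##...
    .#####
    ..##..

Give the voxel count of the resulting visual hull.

before carving: 216 voxels (6×6×6)
[1] y-view keeps 18 columns → grid now 108
[2] z-view keeps 17 columns → grid now 55

|visual hull| = 55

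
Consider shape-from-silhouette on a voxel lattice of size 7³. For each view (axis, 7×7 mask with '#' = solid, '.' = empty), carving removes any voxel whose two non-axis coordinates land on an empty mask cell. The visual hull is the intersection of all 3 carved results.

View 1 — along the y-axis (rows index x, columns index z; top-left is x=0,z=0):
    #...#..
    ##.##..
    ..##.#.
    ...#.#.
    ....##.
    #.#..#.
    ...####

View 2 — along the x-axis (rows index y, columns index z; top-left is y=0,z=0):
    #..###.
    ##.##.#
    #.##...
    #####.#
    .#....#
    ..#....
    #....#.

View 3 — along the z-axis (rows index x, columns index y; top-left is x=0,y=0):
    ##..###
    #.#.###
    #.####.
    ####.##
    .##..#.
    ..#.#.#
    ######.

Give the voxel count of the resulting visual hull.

remaining voxels: 41

start: 7×7×7 = 343 voxels
V1 y: intersect with XZ mask (20 set) -- 140 left
V2 x: intersect with YZ mask (23 set) -- 65 left
V3 z: intersect with XY mask (33 set) -- 41 left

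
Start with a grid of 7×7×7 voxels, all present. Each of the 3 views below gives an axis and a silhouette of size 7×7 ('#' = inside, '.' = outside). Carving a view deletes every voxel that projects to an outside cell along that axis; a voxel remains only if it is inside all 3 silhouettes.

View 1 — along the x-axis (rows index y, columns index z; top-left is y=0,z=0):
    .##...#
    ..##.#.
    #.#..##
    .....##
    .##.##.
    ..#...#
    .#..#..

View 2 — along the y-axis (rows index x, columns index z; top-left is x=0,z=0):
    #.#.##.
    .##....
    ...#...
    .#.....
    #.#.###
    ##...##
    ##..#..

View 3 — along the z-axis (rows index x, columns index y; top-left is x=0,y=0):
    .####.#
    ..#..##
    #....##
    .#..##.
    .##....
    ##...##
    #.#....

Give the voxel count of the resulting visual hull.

27 voxels

full grid |V| = 343
carve view 1 (along x, YZ-mask fill 20/49): 140 voxels remain
carve view 2 (along y, XZ-mask fill 20/49): 58 voxels remain
carve view 3 (along z, XY-mask fill 22/49): 27 voxels remain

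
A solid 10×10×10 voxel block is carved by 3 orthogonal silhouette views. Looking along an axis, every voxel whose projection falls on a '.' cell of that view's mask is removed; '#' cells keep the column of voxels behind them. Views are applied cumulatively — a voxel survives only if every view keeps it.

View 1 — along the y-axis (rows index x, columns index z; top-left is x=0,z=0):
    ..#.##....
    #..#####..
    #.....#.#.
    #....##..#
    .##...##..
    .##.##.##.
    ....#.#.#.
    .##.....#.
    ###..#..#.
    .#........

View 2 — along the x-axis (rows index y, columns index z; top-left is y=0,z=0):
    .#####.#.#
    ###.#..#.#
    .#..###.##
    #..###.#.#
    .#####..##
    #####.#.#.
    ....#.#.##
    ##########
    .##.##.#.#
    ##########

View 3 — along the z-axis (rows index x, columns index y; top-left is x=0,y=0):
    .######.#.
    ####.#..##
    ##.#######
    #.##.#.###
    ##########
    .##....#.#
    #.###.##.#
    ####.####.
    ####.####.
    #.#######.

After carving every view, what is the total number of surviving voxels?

184 voxels

before carving: 1000 voxels (10×10×10)
step 1: project along y, AND mask (38/100) → |grid| = 380
step 2: project along x, AND mask (69/100) → |grid| = 258
step 3: project along z, AND mask (75/100) → |grid| = 184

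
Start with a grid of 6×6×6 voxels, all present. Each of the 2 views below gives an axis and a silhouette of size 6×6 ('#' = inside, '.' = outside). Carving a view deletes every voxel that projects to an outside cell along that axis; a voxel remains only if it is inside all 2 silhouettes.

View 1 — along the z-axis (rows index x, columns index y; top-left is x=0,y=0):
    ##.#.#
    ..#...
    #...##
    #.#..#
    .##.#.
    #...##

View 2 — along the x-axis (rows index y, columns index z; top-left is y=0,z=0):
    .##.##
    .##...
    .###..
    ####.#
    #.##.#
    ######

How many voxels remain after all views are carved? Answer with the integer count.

initial block: 6^3 = 216
V1 z: intersect with XY mask (17 set) -- 102 left
V2 x: intersect with YZ mask (24 set) -- 70 left

|visual hull| = 70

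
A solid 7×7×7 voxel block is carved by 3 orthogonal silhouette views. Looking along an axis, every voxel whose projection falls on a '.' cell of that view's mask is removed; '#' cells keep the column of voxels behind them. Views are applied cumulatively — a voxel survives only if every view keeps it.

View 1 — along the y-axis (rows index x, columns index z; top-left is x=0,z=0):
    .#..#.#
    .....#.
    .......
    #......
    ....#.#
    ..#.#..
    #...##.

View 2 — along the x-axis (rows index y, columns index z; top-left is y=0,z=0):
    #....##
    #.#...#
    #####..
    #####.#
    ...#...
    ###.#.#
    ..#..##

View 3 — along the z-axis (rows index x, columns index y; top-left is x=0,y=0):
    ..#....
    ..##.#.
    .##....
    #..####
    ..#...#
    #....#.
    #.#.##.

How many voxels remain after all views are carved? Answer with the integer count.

full grid |V| = 343
[1] y-view keeps 12 columns → grid now 84
[2] x-view keeps 26 columns → grid now 44
[3] z-view keeps 19 columns → grid now 15

|visual hull| = 15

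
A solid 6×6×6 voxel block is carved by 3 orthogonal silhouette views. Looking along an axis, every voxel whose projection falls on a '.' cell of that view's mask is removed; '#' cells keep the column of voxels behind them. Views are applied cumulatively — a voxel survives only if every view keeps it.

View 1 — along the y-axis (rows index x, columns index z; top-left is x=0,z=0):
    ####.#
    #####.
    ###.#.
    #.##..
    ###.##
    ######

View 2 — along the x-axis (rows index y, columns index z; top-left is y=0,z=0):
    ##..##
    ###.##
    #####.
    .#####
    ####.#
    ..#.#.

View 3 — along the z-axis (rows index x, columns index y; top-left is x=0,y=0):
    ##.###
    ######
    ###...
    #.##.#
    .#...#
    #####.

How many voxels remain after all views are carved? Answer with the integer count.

before carving: 216 voxels (6×6×6)
[1] y-view keeps 28 columns → grid now 168
[2] x-view keeps 26 columns → grid now 123
[3] z-view keeps 25 columns → grid now 88

88 voxels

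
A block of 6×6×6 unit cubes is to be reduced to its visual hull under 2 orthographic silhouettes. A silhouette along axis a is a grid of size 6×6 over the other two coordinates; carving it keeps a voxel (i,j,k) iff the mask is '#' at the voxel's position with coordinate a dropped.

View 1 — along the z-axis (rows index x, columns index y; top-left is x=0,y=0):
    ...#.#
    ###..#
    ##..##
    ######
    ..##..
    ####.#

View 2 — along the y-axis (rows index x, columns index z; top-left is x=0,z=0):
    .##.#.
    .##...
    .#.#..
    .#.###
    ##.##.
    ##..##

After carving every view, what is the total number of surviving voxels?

|visual hull| = 74

full grid |V| = 216
step 1: project along z, AND mask (23/36) → |grid| = 138
step 2: project along y, AND mask (19/36) → |grid| = 74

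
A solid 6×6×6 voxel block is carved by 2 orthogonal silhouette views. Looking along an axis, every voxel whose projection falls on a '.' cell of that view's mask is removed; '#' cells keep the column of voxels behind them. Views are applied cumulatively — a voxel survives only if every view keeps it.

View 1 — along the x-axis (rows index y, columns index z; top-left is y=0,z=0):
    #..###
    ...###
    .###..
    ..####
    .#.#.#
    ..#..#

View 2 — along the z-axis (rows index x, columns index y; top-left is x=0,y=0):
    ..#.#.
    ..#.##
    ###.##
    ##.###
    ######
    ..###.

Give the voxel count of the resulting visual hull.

voxel count = 74

start: 6×6×6 = 216 voxels
after view 1 [x-axis, 19 of 36 cells solid] → remaining = 114
after view 2 [z-axis, 24 of 36 cells solid] → remaining = 74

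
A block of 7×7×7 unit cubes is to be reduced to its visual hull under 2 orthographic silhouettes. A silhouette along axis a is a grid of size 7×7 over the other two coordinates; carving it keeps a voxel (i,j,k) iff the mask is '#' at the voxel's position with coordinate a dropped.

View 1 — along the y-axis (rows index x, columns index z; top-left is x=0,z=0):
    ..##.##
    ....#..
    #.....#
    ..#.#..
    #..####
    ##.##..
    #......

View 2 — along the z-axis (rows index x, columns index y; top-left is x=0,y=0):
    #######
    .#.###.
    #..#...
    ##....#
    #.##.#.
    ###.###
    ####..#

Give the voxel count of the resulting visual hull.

remaining voxels: 91

initial block: 7^3 = 343
carve view 1 (along y, XZ-mask fill 19/49): 133 voxels remain
carve view 2 (along z, XY-mask fill 31/49): 91 voxels remain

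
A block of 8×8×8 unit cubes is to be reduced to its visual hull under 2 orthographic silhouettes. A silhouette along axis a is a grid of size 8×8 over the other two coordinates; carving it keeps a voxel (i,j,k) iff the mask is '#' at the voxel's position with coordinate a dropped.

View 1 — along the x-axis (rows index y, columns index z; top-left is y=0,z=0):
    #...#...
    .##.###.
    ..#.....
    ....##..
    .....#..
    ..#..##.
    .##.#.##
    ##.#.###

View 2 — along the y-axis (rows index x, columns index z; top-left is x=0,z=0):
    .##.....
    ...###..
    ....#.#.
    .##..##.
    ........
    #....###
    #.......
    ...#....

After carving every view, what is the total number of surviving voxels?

voxel count = 57

start: 8×8×8 = 512 voxels
V1 x: intersect with YZ mask (25 set) -- 200 left
V2 y: intersect with XZ mask (17 set) -- 57 left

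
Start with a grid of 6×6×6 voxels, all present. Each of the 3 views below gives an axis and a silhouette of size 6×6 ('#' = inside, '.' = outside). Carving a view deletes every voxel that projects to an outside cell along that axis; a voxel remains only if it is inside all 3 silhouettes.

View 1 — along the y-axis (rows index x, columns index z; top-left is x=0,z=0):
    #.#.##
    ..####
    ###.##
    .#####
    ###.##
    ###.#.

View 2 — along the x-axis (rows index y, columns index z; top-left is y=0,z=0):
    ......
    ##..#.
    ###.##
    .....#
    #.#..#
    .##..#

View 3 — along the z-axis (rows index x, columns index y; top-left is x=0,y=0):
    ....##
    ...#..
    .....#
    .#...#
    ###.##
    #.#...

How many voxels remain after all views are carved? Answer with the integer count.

remaining voxels: 32

start: 6×6×6 = 216 voxels
V1 y: intersect with XZ mask (27 set) -- 162 left
V2 x: intersect with YZ mask (15 set) -- 74 left
V3 z: intersect with XY mask (13 set) -- 32 left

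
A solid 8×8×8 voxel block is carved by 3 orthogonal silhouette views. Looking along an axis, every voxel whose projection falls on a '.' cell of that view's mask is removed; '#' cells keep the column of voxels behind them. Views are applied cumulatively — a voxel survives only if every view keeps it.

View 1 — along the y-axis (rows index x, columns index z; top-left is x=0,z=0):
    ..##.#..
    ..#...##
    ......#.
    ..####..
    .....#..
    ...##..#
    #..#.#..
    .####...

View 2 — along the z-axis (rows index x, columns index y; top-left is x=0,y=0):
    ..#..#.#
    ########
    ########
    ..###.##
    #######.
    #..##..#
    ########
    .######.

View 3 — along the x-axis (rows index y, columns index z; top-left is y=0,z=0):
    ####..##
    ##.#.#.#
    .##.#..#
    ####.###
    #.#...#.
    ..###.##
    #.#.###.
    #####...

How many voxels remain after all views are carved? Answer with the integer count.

before carving: 512 voxels (8×8×8)
step 1: project along y, AND mask (22/64) → |grid| = 176
step 2: project along z, AND mask (49/64) → |grid| = 128
step 3: project along x, AND mask (40/64) → |grid| = 76

remaining voxels: 76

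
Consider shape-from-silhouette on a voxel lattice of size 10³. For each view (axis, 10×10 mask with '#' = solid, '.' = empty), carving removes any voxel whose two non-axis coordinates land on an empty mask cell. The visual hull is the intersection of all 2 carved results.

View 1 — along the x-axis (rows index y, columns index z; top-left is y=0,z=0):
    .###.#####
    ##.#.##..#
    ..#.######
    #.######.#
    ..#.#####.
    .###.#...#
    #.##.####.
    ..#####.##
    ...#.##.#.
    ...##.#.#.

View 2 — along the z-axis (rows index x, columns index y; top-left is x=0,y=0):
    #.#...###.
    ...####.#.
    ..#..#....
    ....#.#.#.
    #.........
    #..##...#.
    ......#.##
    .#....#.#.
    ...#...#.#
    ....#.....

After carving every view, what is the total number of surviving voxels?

before carving: 1000 voxels (10×10×10)
after view 1 [x-axis, 62 of 100 cells solid] → remaining = 620
after view 2 [z-axis, 30 of 100 cells solid] → remaining = 183

remaining voxels: 183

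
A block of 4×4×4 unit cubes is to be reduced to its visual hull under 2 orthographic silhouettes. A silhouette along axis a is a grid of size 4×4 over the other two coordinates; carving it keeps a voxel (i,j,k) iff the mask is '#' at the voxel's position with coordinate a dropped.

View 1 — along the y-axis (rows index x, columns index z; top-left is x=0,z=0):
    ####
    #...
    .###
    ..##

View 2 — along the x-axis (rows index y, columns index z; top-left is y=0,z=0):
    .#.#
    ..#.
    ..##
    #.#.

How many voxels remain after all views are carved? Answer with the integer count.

19 voxels

start: 4×4×4 = 64 voxels
after view 1 [y-axis, 10 of 16 cells solid] → remaining = 40
after view 2 [x-axis, 7 of 16 cells solid] → remaining = 19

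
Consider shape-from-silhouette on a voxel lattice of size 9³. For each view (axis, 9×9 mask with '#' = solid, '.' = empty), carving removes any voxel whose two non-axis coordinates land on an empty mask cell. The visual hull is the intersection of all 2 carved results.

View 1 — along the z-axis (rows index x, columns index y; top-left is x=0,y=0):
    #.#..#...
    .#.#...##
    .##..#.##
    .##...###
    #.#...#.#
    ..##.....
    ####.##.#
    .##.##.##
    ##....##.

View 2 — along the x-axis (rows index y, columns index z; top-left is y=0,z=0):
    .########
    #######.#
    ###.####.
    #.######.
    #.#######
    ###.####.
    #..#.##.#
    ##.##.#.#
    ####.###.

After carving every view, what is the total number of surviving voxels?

before carving: 729 voxels (9×9×9)
step 1: project along z, AND mask (40/81) → |grid| = 360
step 2: project along x, AND mask (63/81) → |grid| = 278

voxel count = 278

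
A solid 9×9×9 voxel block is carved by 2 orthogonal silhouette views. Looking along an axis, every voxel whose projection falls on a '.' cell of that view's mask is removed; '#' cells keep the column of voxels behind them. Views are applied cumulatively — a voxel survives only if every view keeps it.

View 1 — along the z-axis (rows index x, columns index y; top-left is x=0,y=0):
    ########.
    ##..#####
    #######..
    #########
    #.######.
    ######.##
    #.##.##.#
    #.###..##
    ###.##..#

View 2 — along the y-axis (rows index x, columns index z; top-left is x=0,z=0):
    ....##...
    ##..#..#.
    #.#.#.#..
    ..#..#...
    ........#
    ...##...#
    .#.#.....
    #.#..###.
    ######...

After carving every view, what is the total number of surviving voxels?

start: 9×9×9 = 729 voxels
step 1: project along z, AND mask (64/81) → |grid| = 576
step 2: project along y, AND mask (29/81) → |grid| = 199

|visual hull| = 199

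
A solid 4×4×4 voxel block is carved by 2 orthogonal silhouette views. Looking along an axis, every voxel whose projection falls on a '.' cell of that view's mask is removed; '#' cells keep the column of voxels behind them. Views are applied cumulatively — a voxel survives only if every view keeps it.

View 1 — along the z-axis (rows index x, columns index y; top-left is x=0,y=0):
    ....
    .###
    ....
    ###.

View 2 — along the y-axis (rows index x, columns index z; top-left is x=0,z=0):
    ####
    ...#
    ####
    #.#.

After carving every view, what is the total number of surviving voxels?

full grid |V| = 64
  1. axis=2 (XY plane), |mask|=6  ⇒  voxels=24
  2. axis=1 (XZ plane), |mask|=11  ⇒  voxels=9

|visual hull| = 9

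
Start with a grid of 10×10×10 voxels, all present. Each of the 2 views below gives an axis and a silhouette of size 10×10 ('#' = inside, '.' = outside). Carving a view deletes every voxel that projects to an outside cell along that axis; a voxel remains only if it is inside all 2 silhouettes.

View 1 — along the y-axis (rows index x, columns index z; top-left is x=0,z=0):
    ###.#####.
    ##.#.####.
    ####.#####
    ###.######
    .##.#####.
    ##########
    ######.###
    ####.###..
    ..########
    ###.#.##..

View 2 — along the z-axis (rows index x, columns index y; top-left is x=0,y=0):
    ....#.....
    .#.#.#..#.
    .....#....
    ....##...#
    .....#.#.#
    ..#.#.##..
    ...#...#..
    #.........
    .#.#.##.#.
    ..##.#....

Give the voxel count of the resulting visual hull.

216 voxels

full grid |V| = 1000
[1] y-view keeps 80 columns → grid now 800
[2] z-view keeps 27 columns → grid now 216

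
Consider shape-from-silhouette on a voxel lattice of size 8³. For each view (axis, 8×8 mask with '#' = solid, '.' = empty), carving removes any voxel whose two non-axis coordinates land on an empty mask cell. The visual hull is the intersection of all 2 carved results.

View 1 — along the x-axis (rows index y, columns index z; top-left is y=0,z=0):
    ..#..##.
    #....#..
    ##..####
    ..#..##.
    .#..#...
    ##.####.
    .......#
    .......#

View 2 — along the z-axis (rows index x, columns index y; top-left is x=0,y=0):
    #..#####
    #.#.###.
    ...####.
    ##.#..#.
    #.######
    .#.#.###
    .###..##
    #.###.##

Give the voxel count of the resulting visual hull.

119 voxels

initial block: 8^3 = 512
[1] x-view keeps 24 columns → grid now 192
[2] z-view keeps 42 columns → grid now 119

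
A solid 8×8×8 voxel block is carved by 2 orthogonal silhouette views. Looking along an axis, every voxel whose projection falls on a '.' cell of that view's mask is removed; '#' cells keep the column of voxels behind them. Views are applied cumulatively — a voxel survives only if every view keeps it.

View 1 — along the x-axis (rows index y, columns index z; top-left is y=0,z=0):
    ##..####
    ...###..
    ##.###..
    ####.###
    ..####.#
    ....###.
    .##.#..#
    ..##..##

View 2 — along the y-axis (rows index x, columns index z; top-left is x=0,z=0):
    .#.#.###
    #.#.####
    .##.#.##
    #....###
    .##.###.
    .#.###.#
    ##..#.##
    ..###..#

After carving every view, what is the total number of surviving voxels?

remaining voxels: 185

initial block: 8^3 = 512
step 1: project along x, AND mask (37/64) → |grid| = 296
step 2: project along y, AND mask (39/64) → |grid| = 185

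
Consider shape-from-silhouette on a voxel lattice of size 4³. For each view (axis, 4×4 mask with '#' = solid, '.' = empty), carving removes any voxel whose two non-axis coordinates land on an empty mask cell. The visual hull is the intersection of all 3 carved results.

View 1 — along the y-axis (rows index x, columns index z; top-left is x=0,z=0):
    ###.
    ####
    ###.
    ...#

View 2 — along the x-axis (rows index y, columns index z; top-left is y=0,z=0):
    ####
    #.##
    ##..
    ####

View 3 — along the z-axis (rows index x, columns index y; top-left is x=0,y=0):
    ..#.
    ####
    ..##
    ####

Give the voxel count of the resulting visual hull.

before carving: 64 voxels (4×4×4)
step 1: project along y, AND mask (11/16) → |grid| = 44
step 2: project along x, AND mask (13/16) → |grid| = 36
step 3: project along z, AND mask (11/16) → |grid| = 23

|visual hull| = 23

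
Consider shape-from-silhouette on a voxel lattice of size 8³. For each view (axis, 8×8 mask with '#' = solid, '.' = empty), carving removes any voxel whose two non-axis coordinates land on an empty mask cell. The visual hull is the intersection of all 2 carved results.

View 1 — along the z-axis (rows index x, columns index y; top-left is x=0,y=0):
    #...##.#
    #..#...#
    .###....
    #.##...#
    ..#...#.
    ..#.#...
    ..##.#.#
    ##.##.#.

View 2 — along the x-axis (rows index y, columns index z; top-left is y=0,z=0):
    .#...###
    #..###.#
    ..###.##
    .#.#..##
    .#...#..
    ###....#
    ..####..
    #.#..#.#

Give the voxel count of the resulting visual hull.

full grid |V| = 512
[1] z-view keeps 27 columns → grid now 216
[2] x-view keeps 32 columns → grid now 109

remaining voxels: 109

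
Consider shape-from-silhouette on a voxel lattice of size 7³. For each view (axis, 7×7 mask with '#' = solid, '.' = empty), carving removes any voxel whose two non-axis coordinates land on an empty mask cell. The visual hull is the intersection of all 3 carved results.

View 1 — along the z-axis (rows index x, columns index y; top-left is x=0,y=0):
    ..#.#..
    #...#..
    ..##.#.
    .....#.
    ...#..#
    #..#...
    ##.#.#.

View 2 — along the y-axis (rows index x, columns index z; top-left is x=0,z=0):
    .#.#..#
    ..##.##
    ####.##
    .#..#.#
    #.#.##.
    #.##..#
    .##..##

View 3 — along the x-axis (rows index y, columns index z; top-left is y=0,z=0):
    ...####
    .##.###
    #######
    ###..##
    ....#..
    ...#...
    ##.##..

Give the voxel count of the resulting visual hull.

38 voxels

full grid |V| = 343
step 1: project along z, AND mask (16/49) → |grid| = 112
step 2: project along y, AND mask (28/49) → |grid| = 67
step 3: project along x, AND mask (27/49) → |grid| = 38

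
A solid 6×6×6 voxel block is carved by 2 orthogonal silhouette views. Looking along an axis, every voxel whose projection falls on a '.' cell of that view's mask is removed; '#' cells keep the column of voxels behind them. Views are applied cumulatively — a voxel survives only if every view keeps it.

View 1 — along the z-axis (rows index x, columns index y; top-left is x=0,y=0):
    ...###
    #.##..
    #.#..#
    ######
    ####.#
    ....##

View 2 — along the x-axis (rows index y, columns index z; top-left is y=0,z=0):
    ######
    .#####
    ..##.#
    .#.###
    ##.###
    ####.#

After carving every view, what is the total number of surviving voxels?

initial block: 6^3 = 216
[1] z-view keeps 22 columns → grid now 132
[2] x-view keeps 28 columns → grid now 102

|visual hull| = 102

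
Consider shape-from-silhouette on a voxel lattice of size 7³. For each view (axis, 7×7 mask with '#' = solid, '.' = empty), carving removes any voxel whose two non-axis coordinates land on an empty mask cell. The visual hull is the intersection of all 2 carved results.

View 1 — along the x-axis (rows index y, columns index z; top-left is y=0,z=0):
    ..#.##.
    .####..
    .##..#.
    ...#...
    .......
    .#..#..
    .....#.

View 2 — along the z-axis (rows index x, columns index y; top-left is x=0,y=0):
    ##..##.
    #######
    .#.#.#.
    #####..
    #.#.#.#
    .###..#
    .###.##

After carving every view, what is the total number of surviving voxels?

remaining voxels: 68

before carving: 343 voxels (7×7×7)
  1. axis=0 (YZ plane), |mask|=14  ⇒  voxels=98
  2. axis=2 (XY plane), |mask|=32  ⇒  voxels=68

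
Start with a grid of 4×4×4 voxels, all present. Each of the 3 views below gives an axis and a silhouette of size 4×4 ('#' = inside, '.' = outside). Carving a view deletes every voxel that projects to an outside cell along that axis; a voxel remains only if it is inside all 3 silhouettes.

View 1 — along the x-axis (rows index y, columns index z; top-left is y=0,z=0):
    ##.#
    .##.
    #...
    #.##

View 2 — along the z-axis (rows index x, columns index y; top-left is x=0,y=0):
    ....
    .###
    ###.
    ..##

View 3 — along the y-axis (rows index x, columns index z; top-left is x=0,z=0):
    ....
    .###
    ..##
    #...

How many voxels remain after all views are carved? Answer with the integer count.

8 voxels

before carving: 64 voxels (4×4×4)
  1. axis=0 (YZ plane), |mask|=9  ⇒  voxels=36
  2. axis=2 (XY plane), |mask|=8  ⇒  voxels=16
  3. axis=1 (XZ plane), |mask|=6  ⇒  voxels=8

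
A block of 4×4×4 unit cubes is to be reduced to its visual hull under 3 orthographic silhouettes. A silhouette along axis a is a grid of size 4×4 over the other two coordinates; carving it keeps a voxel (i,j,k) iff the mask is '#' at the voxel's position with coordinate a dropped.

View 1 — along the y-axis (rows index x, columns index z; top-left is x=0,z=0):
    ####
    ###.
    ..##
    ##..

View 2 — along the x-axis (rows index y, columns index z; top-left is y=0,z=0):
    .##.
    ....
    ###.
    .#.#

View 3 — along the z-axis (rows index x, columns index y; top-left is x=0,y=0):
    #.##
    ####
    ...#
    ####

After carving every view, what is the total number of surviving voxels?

initial block: 4^3 = 64
[1] y-view keeps 11 columns → grid now 44
[2] x-view keeps 7 columns → grid now 20
[3] z-view keeps 12 columns → grid now 18

voxel count = 18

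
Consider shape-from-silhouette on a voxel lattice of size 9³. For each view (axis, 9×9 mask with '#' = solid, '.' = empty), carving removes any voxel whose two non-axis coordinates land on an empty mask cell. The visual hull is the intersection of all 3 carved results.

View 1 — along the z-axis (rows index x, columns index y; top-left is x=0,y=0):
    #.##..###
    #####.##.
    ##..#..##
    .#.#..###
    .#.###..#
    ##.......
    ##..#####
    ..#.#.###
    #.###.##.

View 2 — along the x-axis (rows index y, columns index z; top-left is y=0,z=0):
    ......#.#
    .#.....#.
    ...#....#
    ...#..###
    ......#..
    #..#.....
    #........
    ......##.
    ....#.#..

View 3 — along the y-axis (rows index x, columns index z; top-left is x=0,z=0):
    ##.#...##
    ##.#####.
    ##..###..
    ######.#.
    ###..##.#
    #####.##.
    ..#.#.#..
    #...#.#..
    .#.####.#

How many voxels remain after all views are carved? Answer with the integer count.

full grid |V| = 729
[1] z-view keeps 48 columns → grid now 432
[2] x-view keeps 18 columns → grid now 94
[3] y-view keeps 49 columns → grid now 60

|visual hull| = 60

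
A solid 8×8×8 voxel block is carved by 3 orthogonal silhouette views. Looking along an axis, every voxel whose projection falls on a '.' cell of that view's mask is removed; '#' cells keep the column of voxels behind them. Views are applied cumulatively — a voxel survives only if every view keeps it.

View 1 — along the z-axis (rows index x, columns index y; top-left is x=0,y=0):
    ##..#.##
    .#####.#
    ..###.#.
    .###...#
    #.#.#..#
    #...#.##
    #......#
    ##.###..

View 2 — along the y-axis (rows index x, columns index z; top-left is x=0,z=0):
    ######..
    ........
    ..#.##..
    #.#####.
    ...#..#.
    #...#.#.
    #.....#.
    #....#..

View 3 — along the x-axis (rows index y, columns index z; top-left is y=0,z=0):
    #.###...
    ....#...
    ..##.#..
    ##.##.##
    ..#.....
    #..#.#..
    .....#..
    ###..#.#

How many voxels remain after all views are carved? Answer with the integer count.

before carving: 512 voxels (8×8×8)
step 1: project along z, AND mask (34/64) → |grid| = 272
step 2: project along y, AND mask (24/64) → |grid| = 100
step 3: project along x, AND mask (24/64) → |grid| = 38

38 voxels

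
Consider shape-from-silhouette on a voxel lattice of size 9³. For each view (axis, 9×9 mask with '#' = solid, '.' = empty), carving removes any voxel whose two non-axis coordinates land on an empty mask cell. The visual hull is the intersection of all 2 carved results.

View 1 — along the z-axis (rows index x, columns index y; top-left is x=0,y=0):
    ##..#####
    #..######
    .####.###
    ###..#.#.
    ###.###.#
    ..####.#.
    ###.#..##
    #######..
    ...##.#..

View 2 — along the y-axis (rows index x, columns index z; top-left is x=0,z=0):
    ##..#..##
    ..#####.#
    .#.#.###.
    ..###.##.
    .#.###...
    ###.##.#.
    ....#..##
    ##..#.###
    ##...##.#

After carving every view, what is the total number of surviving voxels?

full grid |V| = 729
carve view 1 (along z, XY-mask fill 54/81): 486 voxels remain
carve view 2 (along y, XZ-mask fill 45/81): 270 voxels remain

270 voxels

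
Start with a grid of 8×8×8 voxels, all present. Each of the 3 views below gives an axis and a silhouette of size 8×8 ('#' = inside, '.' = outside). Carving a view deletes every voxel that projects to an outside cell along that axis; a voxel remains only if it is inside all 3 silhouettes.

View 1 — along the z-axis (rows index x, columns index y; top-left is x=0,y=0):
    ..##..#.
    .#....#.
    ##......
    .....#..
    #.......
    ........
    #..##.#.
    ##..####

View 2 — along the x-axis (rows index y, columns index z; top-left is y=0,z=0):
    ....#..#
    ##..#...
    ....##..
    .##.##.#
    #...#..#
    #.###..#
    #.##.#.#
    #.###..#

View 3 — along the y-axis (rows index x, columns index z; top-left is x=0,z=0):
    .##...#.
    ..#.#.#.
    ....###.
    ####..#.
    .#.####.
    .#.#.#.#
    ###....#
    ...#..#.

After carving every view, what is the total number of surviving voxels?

voxel count = 23

initial block: 8^3 = 512
V1 z: intersect with XY mask (19 set) -- 152 left
V2 x: intersect with YZ mask (30 set) -- 70 left
V3 y: intersect with XZ mask (29 set) -- 23 left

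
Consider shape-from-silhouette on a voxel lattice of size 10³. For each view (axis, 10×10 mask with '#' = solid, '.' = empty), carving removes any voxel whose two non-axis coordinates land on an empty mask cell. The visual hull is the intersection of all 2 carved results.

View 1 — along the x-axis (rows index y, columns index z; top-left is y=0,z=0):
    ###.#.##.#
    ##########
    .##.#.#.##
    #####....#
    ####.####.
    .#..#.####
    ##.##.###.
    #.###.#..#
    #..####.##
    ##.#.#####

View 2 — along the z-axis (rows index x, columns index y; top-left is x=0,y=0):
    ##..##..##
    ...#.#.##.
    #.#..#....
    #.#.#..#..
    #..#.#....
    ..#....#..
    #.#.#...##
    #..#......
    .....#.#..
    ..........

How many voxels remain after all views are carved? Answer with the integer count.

before carving: 1000 voxels (10×10×10)
  1. axis=0 (YZ plane), |mask|=71  ⇒  voxels=710
  2. axis=2 (XY plane), |mask|=31  ⇒  voxels=209

|visual hull| = 209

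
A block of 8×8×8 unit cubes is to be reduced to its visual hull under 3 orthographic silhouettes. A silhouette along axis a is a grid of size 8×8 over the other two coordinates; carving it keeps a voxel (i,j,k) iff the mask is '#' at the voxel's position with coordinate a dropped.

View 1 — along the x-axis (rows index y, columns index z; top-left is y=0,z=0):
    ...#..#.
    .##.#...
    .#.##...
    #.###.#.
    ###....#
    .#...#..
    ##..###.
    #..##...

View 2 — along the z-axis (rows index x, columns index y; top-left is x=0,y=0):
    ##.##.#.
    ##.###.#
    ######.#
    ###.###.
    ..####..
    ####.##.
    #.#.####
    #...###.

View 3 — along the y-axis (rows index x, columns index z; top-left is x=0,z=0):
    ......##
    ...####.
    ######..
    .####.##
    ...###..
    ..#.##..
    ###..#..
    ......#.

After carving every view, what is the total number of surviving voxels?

start: 8×8×8 = 512 voxels
  1. axis=0 (YZ plane), |mask|=27  ⇒  voxels=216
  2. axis=2 (XY plane), |mask|=44  ⇒  voxels=145
  3. axis=1 (XZ plane), |mask|=29  ⇒  voxels=72

voxel count = 72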